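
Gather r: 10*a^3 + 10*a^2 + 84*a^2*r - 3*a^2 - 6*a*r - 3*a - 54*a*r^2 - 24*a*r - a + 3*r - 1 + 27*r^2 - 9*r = 10*a^3 + 7*a^2 - 4*a + r^2*(27 - 54*a) + r*(84*a^2 - 30*a - 6) - 1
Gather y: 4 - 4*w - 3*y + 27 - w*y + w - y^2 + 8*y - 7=-3*w - y^2 + y*(5 - w) + 24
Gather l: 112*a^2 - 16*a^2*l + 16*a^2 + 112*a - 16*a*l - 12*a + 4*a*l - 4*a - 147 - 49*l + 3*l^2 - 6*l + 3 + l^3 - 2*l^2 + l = 128*a^2 + 96*a + l^3 + l^2 + l*(-16*a^2 - 12*a - 54) - 144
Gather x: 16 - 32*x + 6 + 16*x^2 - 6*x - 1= 16*x^2 - 38*x + 21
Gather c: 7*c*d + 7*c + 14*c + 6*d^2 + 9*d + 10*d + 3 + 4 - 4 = c*(7*d + 21) + 6*d^2 + 19*d + 3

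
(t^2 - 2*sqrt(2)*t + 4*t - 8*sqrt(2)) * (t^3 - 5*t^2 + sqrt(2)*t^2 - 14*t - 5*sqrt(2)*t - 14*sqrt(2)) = t^5 - sqrt(2)*t^4 - t^4 - 38*t^3 + sqrt(2)*t^3 - 52*t^2 + 34*sqrt(2)*t^2 + 56*sqrt(2)*t + 136*t + 224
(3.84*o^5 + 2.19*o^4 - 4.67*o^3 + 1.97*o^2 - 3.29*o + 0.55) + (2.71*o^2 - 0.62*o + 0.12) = 3.84*o^5 + 2.19*o^4 - 4.67*o^3 + 4.68*o^2 - 3.91*o + 0.67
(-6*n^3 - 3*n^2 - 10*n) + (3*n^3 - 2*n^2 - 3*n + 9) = -3*n^3 - 5*n^2 - 13*n + 9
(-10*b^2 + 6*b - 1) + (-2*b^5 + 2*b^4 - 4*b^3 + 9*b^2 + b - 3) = -2*b^5 + 2*b^4 - 4*b^3 - b^2 + 7*b - 4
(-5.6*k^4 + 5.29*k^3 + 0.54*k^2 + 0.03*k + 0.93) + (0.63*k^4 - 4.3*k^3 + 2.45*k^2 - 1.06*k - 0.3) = -4.97*k^4 + 0.99*k^3 + 2.99*k^2 - 1.03*k + 0.63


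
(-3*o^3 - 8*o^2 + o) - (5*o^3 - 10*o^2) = -8*o^3 + 2*o^2 + o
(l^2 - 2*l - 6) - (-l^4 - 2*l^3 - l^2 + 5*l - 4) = l^4 + 2*l^3 + 2*l^2 - 7*l - 2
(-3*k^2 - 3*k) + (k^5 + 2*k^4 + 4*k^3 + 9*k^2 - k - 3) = k^5 + 2*k^4 + 4*k^3 + 6*k^2 - 4*k - 3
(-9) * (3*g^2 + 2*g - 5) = -27*g^2 - 18*g + 45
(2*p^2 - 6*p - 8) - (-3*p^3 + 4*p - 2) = 3*p^3 + 2*p^2 - 10*p - 6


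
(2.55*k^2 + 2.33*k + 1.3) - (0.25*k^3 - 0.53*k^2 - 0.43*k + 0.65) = -0.25*k^3 + 3.08*k^2 + 2.76*k + 0.65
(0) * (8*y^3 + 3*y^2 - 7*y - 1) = 0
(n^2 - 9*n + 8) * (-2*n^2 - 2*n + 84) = -2*n^4 + 16*n^3 + 86*n^2 - 772*n + 672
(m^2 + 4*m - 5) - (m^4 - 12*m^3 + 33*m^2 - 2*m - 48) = -m^4 + 12*m^3 - 32*m^2 + 6*m + 43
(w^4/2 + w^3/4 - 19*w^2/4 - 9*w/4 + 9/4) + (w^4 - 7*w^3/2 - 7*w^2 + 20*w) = 3*w^4/2 - 13*w^3/4 - 47*w^2/4 + 71*w/4 + 9/4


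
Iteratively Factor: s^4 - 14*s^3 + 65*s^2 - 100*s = (s - 5)*(s^3 - 9*s^2 + 20*s) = s*(s - 5)*(s^2 - 9*s + 20) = s*(s - 5)*(s - 4)*(s - 5)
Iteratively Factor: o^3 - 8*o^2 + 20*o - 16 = (o - 2)*(o^2 - 6*o + 8) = (o - 2)^2*(o - 4)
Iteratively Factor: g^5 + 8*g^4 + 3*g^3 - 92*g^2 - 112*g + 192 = (g - 3)*(g^4 + 11*g^3 + 36*g^2 + 16*g - 64) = (g - 3)*(g + 4)*(g^3 + 7*g^2 + 8*g - 16) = (g - 3)*(g - 1)*(g + 4)*(g^2 + 8*g + 16) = (g - 3)*(g - 1)*(g + 4)^2*(g + 4)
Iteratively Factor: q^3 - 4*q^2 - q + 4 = (q + 1)*(q^2 - 5*q + 4) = (q - 4)*(q + 1)*(q - 1)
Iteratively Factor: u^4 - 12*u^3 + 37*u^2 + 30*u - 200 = (u + 2)*(u^3 - 14*u^2 + 65*u - 100) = (u - 5)*(u + 2)*(u^2 - 9*u + 20) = (u - 5)*(u - 4)*(u + 2)*(u - 5)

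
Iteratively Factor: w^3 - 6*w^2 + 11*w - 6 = (w - 2)*(w^2 - 4*w + 3) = (w - 3)*(w - 2)*(w - 1)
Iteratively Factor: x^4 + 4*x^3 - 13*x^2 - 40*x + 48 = (x + 4)*(x^3 - 13*x + 12) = (x - 1)*(x + 4)*(x^2 + x - 12) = (x - 3)*(x - 1)*(x + 4)*(x + 4)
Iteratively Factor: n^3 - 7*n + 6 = (n - 2)*(n^2 + 2*n - 3) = (n - 2)*(n - 1)*(n + 3)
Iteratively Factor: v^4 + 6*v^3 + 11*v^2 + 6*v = (v)*(v^3 + 6*v^2 + 11*v + 6) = v*(v + 2)*(v^2 + 4*v + 3) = v*(v + 1)*(v + 2)*(v + 3)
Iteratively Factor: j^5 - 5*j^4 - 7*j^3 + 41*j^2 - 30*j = (j - 2)*(j^4 - 3*j^3 - 13*j^2 + 15*j) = (j - 2)*(j + 3)*(j^3 - 6*j^2 + 5*j) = (j - 2)*(j - 1)*(j + 3)*(j^2 - 5*j) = (j - 5)*(j - 2)*(j - 1)*(j + 3)*(j)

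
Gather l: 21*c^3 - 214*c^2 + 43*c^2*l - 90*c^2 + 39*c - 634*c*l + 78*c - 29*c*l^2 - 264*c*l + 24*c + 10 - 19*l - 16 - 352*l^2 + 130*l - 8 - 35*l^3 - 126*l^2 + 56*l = 21*c^3 - 304*c^2 + 141*c - 35*l^3 + l^2*(-29*c - 478) + l*(43*c^2 - 898*c + 167) - 14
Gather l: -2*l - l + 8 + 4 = 12 - 3*l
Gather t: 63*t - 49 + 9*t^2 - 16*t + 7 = 9*t^2 + 47*t - 42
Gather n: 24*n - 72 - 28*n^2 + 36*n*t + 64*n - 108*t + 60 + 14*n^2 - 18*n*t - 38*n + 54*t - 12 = -14*n^2 + n*(18*t + 50) - 54*t - 24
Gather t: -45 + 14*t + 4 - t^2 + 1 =-t^2 + 14*t - 40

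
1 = 1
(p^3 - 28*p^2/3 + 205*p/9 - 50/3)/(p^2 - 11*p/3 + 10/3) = (p^2 - 23*p/3 + 10)/(p - 2)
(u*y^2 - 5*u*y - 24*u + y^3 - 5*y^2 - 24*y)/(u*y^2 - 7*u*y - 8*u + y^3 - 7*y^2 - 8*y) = (y + 3)/(y + 1)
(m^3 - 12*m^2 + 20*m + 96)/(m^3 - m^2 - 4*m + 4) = (m^2 - 14*m + 48)/(m^2 - 3*m + 2)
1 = 1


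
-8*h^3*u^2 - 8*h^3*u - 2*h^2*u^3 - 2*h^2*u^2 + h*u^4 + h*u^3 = u*(-4*h + u)*(2*h + u)*(h*u + h)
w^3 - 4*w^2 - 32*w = w*(w - 8)*(w + 4)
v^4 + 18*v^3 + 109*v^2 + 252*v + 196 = (v + 2)^2*(v + 7)^2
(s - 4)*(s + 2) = s^2 - 2*s - 8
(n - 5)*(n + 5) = n^2 - 25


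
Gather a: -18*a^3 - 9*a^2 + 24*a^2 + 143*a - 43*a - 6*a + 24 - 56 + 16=-18*a^3 + 15*a^2 + 94*a - 16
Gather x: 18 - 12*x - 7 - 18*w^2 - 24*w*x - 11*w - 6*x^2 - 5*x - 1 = -18*w^2 - 11*w - 6*x^2 + x*(-24*w - 17) + 10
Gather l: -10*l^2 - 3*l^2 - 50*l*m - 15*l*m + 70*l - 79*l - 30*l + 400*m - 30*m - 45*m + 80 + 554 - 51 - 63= -13*l^2 + l*(-65*m - 39) + 325*m + 520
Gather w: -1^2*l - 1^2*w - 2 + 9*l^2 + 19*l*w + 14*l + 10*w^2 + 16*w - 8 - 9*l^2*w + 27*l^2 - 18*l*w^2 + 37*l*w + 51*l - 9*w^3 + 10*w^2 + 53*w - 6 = 36*l^2 + 64*l - 9*w^3 + w^2*(20 - 18*l) + w*(-9*l^2 + 56*l + 68) - 16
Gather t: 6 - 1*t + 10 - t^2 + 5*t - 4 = -t^2 + 4*t + 12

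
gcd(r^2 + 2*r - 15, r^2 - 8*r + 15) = r - 3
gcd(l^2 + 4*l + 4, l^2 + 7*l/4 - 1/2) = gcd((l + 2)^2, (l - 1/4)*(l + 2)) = l + 2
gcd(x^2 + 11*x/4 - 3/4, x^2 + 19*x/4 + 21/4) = x + 3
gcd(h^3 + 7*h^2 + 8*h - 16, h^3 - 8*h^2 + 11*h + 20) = 1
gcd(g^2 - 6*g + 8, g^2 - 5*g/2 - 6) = g - 4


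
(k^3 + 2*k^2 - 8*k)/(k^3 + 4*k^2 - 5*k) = (k^2 + 2*k - 8)/(k^2 + 4*k - 5)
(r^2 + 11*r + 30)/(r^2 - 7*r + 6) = (r^2 + 11*r + 30)/(r^2 - 7*r + 6)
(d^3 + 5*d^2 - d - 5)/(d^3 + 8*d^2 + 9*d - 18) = (d^2 + 6*d + 5)/(d^2 + 9*d + 18)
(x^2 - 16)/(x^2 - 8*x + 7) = (x^2 - 16)/(x^2 - 8*x + 7)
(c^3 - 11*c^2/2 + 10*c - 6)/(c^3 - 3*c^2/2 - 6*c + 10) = (2*c - 3)/(2*c + 5)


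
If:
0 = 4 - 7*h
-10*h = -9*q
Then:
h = 4/7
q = 40/63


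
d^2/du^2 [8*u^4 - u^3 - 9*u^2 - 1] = 96*u^2 - 6*u - 18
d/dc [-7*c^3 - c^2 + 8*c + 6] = -21*c^2 - 2*c + 8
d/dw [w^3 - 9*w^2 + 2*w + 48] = 3*w^2 - 18*w + 2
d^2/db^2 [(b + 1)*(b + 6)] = 2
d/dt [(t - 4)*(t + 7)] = 2*t + 3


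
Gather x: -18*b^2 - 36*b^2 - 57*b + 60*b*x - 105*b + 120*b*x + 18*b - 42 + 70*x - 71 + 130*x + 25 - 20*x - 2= -54*b^2 - 144*b + x*(180*b + 180) - 90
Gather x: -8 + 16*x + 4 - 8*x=8*x - 4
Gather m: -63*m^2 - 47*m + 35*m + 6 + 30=-63*m^2 - 12*m + 36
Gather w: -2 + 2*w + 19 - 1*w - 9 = w + 8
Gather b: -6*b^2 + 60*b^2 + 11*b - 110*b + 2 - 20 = 54*b^2 - 99*b - 18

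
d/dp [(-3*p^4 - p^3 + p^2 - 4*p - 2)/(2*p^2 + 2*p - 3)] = (-12*p^5 - 20*p^4 + 32*p^3 + 19*p^2 + 2*p + 16)/(4*p^4 + 8*p^3 - 8*p^2 - 12*p + 9)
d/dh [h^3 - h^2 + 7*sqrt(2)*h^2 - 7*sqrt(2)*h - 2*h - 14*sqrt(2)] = 3*h^2 - 2*h + 14*sqrt(2)*h - 7*sqrt(2) - 2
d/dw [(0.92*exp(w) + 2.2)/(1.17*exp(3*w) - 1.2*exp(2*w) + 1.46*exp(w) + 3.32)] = (-2.1528*exp(3*w) - 6.618*exp(2*w) + 5.28*exp(w) - 0.1576)*exp(w)/(1.3689*exp(6*w) - 2.808*exp(5*w) + 4.8564*exp(4*w) + 4.2648*exp(3*w) - 5.8364*exp(2*w) + 9.6944*exp(w) + 11.0224)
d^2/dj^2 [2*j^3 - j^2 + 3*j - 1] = 12*j - 2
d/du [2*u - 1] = 2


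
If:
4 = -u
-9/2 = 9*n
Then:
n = -1/2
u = -4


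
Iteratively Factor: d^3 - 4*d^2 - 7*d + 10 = (d + 2)*(d^2 - 6*d + 5) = (d - 1)*(d + 2)*(d - 5)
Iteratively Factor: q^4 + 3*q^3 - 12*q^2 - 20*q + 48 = (q - 2)*(q^3 + 5*q^2 - 2*q - 24) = (q - 2)^2*(q^2 + 7*q + 12) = (q - 2)^2*(q + 4)*(q + 3)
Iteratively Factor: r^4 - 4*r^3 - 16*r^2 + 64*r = (r + 4)*(r^3 - 8*r^2 + 16*r) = (r - 4)*(r + 4)*(r^2 - 4*r) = r*(r - 4)*(r + 4)*(r - 4)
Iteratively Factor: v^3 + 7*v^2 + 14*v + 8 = (v + 1)*(v^2 + 6*v + 8) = (v + 1)*(v + 2)*(v + 4)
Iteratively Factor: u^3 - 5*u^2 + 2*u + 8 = (u + 1)*(u^2 - 6*u + 8) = (u - 4)*(u + 1)*(u - 2)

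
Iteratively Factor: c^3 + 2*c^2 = (c)*(c^2 + 2*c) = c*(c + 2)*(c)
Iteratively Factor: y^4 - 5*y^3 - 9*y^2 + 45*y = (y + 3)*(y^3 - 8*y^2 + 15*y) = y*(y + 3)*(y^2 - 8*y + 15) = y*(y - 3)*(y + 3)*(y - 5)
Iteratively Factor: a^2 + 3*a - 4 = (a - 1)*(a + 4)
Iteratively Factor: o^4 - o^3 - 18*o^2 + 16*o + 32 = (o + 1)*(o^3 - 2*o^2 - 16*o + 32) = (o + 1)*(o + 4)*(o^2 - 6*o + 8) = (o - 4)*(o + 1)*(o + 4)*(o - 2)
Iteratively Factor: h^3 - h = (h - 1)*(h^2 + h) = (h - 1)*(h + 1)*(h)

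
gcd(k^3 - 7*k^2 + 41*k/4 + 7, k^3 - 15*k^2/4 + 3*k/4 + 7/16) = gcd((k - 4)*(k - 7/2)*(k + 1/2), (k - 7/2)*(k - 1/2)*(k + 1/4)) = k - 7/2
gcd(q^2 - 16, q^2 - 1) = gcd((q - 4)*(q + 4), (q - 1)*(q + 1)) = 1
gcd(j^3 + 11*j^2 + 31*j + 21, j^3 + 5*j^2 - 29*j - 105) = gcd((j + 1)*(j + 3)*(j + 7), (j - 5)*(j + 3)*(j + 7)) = j^2 + 10*j + 21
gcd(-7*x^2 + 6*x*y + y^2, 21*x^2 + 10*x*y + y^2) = 7*x + y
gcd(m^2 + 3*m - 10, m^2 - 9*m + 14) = m - 2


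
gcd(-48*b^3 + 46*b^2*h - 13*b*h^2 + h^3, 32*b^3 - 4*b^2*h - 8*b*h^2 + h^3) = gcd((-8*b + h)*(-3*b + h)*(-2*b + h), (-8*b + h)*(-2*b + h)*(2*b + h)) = 16*b^2 - 10*b*h + h^2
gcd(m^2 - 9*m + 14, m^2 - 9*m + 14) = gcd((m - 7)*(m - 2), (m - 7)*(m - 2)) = m^2 - 9*m + 14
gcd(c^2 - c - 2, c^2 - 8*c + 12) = c - 2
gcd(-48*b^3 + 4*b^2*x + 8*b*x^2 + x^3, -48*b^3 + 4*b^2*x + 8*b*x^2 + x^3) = -48*b^3 + 4*b^2*x + 8*b*x^2 + x^3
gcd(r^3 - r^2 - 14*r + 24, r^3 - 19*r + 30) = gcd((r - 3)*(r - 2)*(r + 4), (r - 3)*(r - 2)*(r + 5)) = r^2 - 5*r + 6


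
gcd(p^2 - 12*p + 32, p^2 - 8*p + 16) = p - 4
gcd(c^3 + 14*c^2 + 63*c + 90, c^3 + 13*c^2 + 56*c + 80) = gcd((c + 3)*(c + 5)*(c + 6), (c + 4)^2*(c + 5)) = c + 5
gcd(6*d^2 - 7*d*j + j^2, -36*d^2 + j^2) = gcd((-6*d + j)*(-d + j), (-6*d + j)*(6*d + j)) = 6*d - j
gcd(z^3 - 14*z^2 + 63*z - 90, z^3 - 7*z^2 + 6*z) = z - 6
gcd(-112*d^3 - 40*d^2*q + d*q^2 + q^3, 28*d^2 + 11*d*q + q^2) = 4*d + q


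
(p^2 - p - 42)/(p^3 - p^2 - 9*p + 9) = (p^2 - p - 42)/(p^3 - p^2 - 9*p + 9)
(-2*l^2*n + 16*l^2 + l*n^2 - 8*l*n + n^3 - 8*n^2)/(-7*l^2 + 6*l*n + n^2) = (2*l*n - 16*l + n^2 - 8*n)/(7*l + n)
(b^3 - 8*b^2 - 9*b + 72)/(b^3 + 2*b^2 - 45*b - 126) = (b^2 - 11*b + 24)/(b^2 - b - 42)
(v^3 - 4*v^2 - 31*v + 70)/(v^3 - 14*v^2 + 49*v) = (v^2 + 3*v - 10)/(v*(v - 7))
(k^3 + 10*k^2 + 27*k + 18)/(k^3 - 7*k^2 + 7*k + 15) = (k^2 + 9*k + 18)/(k^2 - 8*k + 15)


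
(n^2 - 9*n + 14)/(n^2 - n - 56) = (-n^2 + 9*n - 14)/(-n^2 + n + 56)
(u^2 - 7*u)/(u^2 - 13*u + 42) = u/(u - 6)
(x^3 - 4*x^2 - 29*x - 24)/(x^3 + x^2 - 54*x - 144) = (x + 1)/(x + 6)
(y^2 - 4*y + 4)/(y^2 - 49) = (y^2 - 4*y + 4)/(y^2 - 49)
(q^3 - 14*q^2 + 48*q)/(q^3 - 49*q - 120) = q*(q - 6)/(q^2 + 8*q + 15)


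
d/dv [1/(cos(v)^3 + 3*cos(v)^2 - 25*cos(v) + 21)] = (3*cos(v)^2 + 6*cos(v) - 25)*sin(v)/(cos(v)^3 + 3*cos(v)^2 - 25*cos(v) + 21)^2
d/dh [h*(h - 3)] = 2*h - 3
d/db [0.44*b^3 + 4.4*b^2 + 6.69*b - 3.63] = 1.32*b^2 + 8.8*b + 6.69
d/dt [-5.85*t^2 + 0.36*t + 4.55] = 0.36 - 11.7*t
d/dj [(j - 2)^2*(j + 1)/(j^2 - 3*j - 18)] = (j^4 - 6*j^3 - 45*j^2 + 100*j + 12)/(j^4 - 6*j^3 - 27*j^2 + 108*j + 324)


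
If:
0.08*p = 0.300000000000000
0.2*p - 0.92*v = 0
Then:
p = 3.75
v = 0.82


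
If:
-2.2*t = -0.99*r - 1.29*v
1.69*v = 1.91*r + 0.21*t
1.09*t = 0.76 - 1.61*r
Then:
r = 0.26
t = 0.31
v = 0.33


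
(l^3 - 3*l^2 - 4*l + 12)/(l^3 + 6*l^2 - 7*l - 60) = (l^2 - 4)/(l^2 + 9*l + 20)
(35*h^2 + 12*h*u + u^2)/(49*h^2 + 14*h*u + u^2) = (5*h + u)/(7*h + u)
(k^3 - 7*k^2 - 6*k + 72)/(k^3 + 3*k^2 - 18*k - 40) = (k^2 - 3*k - 18)/(k^2 + 7*k + 10)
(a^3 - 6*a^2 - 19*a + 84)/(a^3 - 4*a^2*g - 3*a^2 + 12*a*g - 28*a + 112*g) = (a - 3)/(a - 4*g)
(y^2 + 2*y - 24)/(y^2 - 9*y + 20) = (y + 6)/(y - 5)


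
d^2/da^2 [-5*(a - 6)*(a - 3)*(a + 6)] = 30 - 30*a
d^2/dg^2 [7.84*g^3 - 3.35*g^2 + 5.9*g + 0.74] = 47.04*g - 6.7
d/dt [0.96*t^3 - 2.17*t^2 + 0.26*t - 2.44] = 2.88*t^2 - 4.34*t + 0.26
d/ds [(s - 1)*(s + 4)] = 2*s + 3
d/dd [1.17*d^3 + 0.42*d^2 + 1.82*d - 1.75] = 3.51*d^2 + 0.84*d + 1.82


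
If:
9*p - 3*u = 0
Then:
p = u/3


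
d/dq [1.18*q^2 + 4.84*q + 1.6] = 2.36*q + 4.84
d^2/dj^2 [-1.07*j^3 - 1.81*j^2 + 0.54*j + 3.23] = -6.42*j - 3.62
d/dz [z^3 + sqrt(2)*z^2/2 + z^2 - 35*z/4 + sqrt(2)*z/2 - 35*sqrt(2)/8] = 3*z^2 + sqrt(2)*z + 2*z - 35/4 + sqrt(2)/2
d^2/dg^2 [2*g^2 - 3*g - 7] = 4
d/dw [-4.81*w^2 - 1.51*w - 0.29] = -9.62*w - 1.51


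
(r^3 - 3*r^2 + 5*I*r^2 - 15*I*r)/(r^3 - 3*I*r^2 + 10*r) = (r^2 + r*(-3 + 5*I) - 15*I)/(r^2 - 3*I*r + 10)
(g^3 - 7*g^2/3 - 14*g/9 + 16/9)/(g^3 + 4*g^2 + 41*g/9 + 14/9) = (9*g^2 - 30*g + 16)/(9*g^2 + 27*g + 14)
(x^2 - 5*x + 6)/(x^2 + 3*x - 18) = (x - 2)/(x + 6)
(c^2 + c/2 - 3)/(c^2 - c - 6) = (c - 3/2)/(c - 3)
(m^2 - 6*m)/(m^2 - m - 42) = m*(6 - m)/(-m^2 + m + 42)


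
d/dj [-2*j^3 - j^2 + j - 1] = -6*j^2 - 2*j + 1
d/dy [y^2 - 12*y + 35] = 2*y - 12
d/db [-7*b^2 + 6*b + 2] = 6 - 14*b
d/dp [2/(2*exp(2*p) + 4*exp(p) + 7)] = -8*(exp(p) + 1)*exp(p)/(2*exp(2*p) + 4*exp(p) + 7)^2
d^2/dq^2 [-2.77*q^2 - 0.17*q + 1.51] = -5.54000000000000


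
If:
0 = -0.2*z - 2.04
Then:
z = -10.20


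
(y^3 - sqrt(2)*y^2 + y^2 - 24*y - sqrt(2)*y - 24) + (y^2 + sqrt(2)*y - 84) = y^3 - sqrt(2)*y^2 + 2*y^2 - 24*y - 108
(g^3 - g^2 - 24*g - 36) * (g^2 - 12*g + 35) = g^5 - 13*g^4 + 23*g^3 + 217*g^2 - 408*g - 1260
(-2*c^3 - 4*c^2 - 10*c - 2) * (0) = 0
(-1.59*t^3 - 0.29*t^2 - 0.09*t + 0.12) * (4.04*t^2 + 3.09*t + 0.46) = -6.4236*t^5 - 6.0847*t^4 - 1.9911*t^3 + 0.0733*t^2 + 0.3294*t + 0.0552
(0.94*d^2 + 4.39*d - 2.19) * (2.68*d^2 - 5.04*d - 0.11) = 2.5192*d^4 + 7.0276*d^3 - 28.0982*d^2 + 10.5547*d + 0.2409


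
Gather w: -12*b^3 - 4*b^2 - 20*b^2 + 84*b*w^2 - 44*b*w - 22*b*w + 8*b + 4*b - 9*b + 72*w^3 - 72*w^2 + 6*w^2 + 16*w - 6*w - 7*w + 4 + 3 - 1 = -12*b^3 - 24*b^2 + 3*b + 72*w^3 + w^2*(84*b - 66) + w*(3 - 66*b) + 6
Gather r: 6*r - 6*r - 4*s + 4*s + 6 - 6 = 0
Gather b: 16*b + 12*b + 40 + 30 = 28*b + 70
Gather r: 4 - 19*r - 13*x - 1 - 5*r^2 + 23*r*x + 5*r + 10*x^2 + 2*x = -5*r^2 + r*(23*x - 14) + 10*x^2 - 11*x + 3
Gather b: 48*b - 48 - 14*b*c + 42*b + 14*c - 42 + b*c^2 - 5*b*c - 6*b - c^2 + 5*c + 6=b*(c^2 - 19*c + 84) - c^2 + 19*c - 84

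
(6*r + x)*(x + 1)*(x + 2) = 6*r*x^2 + 18*r*x + 12*r + x^3 + 3*x^2 + 2*x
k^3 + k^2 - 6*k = k*(k - 2)*(k + 3)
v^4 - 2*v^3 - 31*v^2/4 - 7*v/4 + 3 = (v - 4)*(v - 1/2)*(v + 1)*(v + 3/2)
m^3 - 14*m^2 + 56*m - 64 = (m - 8)*(m - 4)*(m - 2)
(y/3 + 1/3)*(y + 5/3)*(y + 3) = y^3/3 + 17*y^2/9 + 29*y/9 + 5/3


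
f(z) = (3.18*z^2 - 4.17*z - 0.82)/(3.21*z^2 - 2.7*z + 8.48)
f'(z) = (2.7 - 6.42*z)*(3.18*z^2 - 4.17*z - 0.82)/(3.21*z^2 - 2.7*z + 8.48)^2 + (6.36*z - 4.17)/(3.21*z^2 - 2.7*z + 8.48) = (4.7997*z^2 + 59.1972*z - 37.5756)/(10.3041*z^4 - 17.334*z^3 + 61.7316*z^2 - 45.792*z + 71.9104)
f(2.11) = 0.27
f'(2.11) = 0.37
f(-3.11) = 0.90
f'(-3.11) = -0.08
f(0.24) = -0.20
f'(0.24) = -0.36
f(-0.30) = 0.07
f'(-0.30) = -0.60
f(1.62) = 0.06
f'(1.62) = 0.45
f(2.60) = 0.42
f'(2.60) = 0.28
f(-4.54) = 0.96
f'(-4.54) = -0.03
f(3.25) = 0.57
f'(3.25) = 0.18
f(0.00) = -0.10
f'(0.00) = -0.52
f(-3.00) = 0.89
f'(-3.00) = -0.08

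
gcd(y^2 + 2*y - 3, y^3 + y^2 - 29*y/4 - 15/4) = y + 3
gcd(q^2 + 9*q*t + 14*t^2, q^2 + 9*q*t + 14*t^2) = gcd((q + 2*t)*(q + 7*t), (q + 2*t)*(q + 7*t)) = q^2 + 9*q*t + 14*t^2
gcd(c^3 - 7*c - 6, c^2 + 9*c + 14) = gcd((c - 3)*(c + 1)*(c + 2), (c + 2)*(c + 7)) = c + 2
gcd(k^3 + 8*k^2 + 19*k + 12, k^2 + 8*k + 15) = k + 3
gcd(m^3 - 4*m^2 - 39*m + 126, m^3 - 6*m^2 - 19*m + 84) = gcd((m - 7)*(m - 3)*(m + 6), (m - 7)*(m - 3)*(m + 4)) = m^2 - 10*m + 21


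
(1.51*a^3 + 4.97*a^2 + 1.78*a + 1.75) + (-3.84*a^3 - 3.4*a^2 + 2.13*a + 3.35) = -2.33*a^3 + 1.57*a^2 + 3.91*a + 5.1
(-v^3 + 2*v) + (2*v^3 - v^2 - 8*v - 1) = v^3 - v^2 - 6*v - 1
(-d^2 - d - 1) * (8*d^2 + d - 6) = -8*d^4 - 9*d^3 - 3*d^2 + 5*d + 6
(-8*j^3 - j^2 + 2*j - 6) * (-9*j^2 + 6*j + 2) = 72*j^5 - 39*j^4 - 40*j^3 + 64*j^2 - 32*j - 12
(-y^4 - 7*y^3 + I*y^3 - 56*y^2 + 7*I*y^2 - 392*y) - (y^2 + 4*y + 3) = -y^4 - 7*y^3 + I*y^3 - 57*y^2 + 7*I*y^2 - 396*y - 3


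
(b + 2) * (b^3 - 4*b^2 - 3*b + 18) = b^4 - 2*b^3 - 11*b^2 + 12*b + 36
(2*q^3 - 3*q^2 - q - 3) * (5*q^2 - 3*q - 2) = 10*q^5 - 21*q^4 - 6*q^2 + 11*q + 6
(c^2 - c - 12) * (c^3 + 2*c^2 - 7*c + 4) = c^5 + c^4 - 21*c^3 - 13*c^2 + 80*c - 48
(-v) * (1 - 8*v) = 8*v^2 - v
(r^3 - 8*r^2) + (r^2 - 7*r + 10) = r^3 - 7*r^2 - 7*r + 10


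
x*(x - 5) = x^2 - 5*x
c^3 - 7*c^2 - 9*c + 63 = (c - 7)*(c - 3)*(c + 3)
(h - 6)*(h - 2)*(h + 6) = h^3 - 2*h^2 - 36*h + 72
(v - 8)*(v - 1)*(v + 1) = v^3 - 8*v^2 - v + 8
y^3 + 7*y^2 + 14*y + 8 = (y + 1)*(y + 2)*(y + 4)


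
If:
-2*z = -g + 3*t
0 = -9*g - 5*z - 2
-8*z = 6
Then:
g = 7/36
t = 61/108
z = -3/4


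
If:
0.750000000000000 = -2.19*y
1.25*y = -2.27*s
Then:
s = 0.19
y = -0.34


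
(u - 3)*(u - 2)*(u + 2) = u^3 - 3*u^2 - 4*u + 12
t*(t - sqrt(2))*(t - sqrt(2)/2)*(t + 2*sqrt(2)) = t^4 + sqrt(2)*t^3/2 - 5*t^2 + 2*sqrt(2)*t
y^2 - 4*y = y*(y - 4)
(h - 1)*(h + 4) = h^2 + 3*h - 4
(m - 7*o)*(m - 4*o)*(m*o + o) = m^3*o - 11*m^2*o^2 + m^2*o + 28*m*o^3 - 11*m*o^2 + 28*o^3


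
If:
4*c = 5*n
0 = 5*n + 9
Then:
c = -9/4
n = -9/5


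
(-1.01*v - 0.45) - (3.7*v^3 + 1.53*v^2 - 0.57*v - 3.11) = -3.7*v^3 - 1.53*v^2 - 0.44*v + 2.66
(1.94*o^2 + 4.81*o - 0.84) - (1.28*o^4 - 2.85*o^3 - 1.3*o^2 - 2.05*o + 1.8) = -1.28*o^4 + 2.85*o^3 + 3.24*o^2 + 6.86*o - 2.64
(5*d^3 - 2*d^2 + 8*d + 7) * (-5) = -25*d^3 + 10*d^2 - 40*d - 35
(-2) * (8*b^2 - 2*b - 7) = -16*b^2 + 4*b + 14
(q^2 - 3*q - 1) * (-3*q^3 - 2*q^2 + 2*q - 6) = -3*q^5 + 7*q^4 + 11*q^3 - 10*q^2 + 16*q + 6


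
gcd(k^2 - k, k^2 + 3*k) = k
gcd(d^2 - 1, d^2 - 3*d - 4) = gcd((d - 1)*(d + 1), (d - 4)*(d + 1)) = d + 1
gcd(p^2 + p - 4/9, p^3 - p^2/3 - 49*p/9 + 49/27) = p - 1/3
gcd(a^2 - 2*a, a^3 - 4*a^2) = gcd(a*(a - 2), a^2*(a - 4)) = a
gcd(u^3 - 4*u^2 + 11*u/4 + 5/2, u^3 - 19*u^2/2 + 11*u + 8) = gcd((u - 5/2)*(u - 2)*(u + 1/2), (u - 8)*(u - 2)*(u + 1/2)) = u^2 - 3*u/2 - 1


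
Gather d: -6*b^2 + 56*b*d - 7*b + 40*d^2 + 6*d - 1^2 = -6*b^2 - 7*b + 40*d^2 + d*(56*b + 6) - 1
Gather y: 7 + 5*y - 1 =5*y + 6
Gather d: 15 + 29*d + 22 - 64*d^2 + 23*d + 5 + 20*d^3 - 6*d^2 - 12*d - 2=20*d^3 - 70*d^2 + 40*d + 40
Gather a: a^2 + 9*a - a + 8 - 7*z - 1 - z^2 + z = a^2 + 8*a - z^2 - 6*z + 7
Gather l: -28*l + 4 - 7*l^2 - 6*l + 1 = -7*l^2 - 34*l + 5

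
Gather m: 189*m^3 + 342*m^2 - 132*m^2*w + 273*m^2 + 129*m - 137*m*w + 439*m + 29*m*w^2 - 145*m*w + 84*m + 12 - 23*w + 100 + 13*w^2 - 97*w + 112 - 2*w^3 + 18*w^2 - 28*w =189*m^3 + m^2*(615 - 132*w) + m*(29*w^2 - 282*w + 652) - 2*w^3 + 31*w^2 - 148*w + 224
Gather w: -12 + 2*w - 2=2*w - 14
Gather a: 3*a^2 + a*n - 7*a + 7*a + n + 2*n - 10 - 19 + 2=3*a^2 + a*n + 3*n - 27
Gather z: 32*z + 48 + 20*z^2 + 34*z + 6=20*z^2 + 66*z + 54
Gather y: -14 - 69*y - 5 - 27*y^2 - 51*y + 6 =-27*y^2 - 120*y - 13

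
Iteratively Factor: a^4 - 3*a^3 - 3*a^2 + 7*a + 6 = (a - 3)*(a^3 - 3*a - 2) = (a - 3)*(a - 2)*(a^2 + 2*a + 1) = (a - 3)*(a - 2)*(a + 1)*(a + 1)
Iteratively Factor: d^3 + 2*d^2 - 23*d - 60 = (d + 4)*(d^2 - 2*d - 15) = (d + 3)*(d + 4)*(d - 5)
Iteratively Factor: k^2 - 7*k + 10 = (k - 5)*(k - 2)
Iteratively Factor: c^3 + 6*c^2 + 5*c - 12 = (c + 3)*(c^2 + 3*c - 4) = (c + 3)*(c + 4)*(c - 1)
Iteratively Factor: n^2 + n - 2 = (n - 1)*(n + 2)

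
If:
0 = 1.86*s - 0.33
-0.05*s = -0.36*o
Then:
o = 0.02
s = 0.18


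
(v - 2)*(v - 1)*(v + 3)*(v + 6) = v^4 + 6*v^3 - 7*v^2 - 36*v + 36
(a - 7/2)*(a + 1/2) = a^2 - 3*a - 7/4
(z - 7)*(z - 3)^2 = z^3 - 13*z^2 + 51*z - 63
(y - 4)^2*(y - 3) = y^3 - 11*y^2 + 40*y - 48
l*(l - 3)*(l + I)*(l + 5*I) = l^4 - 3*l^3 + 6*I*l^3 - 5*l^2 - 18*I*l^2 + 15*l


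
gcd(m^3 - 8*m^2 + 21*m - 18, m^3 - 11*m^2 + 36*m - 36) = m^2 - 5*m + 6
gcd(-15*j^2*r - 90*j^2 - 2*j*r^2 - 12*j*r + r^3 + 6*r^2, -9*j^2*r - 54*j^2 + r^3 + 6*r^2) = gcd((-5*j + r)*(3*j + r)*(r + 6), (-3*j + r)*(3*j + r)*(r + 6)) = 3*j*r + 18*j + r^2 + 6*r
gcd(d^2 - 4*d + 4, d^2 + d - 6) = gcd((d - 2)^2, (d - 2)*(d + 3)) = d - 2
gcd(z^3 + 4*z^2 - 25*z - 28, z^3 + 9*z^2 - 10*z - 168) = z^2 + 3*z - 28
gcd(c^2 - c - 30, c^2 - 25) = c + 5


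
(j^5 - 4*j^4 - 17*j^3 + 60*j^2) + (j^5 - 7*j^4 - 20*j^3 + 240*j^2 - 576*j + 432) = 2*j^5 - 11*j^4 - 37*j^3 + 300*j^2 - 576*j + 432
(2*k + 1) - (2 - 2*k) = 4*k - 1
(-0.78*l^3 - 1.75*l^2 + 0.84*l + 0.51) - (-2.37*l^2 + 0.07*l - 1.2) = -0.78*l^3 + 0.62*l^2 + 0.77*l + 1.71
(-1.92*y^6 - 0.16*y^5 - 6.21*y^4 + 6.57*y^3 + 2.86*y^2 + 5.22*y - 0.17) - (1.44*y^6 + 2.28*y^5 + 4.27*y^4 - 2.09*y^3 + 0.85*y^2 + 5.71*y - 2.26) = -3.36*y^6 - 2.44*y^5 - 10.48*y^4 + 8.66*y^3 + 2.01*y^2 - 0.49*y + 2.09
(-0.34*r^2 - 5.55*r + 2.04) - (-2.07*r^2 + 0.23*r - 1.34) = 1.73*r^2 - 5.78*r + 3.38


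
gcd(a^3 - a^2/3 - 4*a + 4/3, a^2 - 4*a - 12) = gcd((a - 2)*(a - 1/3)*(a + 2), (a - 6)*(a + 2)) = a + 2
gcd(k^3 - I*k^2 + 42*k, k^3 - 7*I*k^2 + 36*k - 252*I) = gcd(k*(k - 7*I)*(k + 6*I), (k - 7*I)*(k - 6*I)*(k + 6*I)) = k^2 - I*k + 42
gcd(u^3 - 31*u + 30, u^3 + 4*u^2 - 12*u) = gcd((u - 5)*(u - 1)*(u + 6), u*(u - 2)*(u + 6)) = u + 6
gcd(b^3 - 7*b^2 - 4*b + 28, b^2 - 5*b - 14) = b^2 - 5*b - 14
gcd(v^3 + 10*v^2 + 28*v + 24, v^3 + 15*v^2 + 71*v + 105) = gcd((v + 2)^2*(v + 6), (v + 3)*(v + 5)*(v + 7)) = 1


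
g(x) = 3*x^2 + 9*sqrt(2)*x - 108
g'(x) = 6*x + 9*sqrt(2)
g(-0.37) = -112.30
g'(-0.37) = 10.51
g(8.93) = 244.90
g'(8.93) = 66.31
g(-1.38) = -119.85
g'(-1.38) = 4.45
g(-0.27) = -111.22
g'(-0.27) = 11.11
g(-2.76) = -120.28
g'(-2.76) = -3.83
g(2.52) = -56.87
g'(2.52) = 27.85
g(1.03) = -91.71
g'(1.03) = 18.91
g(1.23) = -87.81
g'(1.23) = 20.11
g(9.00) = 249.55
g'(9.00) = 66.73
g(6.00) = 76.37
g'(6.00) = 48.73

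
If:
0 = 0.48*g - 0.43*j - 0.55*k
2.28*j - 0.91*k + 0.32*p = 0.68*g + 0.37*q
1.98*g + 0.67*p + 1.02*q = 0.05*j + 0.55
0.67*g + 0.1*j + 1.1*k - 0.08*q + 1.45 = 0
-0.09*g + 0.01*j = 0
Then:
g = 0.19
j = 1.71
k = -1.17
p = -8.40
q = 5.78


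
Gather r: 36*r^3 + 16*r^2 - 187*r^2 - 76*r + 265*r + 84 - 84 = 36*r^3 - 171*r^2 + 189*r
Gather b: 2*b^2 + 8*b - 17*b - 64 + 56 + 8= 2*b^2 - 9*b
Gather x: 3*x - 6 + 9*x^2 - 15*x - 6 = 9*x^2 - 12*x - 12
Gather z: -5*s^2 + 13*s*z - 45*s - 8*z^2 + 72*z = -5*s^2 - 45*s - 8*z^2 + z*(13*s + 72)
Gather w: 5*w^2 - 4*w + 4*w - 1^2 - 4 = 5*w^2 - 5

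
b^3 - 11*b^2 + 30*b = b*(b - 6)*(b - 5)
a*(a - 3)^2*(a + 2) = a^4 - 4*a^3 - 3*a^2 + 18*a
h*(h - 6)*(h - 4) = h^3 - 10*h^2 + 24*h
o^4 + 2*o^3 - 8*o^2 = o^2*(o - 2)*(o + 4)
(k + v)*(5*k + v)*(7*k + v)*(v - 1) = 35*k^3*v - 35*k^3 + 47*k^2*v^2 - 47*k^2*v + 13*k*v^3 - 13*k*v^2 + v^4 - v^3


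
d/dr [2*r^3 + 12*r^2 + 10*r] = 6*r^2 + 24*r + 10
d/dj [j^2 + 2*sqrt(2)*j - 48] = 2*j + 2*sqrt(2)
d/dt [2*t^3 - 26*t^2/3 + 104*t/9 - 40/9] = 6*t^2 - 52*t/3 + 104/9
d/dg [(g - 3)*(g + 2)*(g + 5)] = 3*g^2 + 8*g - 11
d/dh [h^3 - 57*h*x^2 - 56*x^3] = 3*h^2 - 57*x^2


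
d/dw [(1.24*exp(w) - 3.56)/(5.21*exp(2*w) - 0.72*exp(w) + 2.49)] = (-6.4604*exp(2*w) + 37.0952*exp(w) + 0.5244)*exp(w)/(27.1441*exp(4*w) - 7.5024*exp(3*w) + 26.4642*exp(2*w) - 3.5856*exp(w) + 6.2001)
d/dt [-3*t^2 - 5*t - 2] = -6*t - 5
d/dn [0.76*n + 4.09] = 0.760000000000000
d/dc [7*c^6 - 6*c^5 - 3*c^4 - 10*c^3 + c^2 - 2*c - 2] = 42*c^5 - 30*c^4 - 12*c^3 - 30*c^2 + 2*c - 2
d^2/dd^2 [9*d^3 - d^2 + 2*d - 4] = 54*d - 2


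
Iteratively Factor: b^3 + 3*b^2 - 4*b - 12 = (b - 2)*(b^2 + 5*b + 6) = (b - 2)*(b + 3)*(b + 2)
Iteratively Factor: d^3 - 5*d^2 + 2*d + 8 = (d - 2)*(d^2 - 3*d - 4) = (d - 2)*(d + 1)*(d - 4)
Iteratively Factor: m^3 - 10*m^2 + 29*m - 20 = (m - 4)*(m^2 - 6*m + 5) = (m - 4)*(m - 1)*(m - 5)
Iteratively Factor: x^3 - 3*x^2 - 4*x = (x + 1)*(x^2 - 4*x) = x*(x + 1)*(x - 4)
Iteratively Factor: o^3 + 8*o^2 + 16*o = (o)*(o^2 + 8*o + 16) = o*(o + 4)*(o + 4)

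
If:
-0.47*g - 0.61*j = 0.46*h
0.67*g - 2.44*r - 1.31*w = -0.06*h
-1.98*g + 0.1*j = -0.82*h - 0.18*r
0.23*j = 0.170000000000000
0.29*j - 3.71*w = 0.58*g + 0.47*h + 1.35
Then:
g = -0.26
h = -0.72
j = 0.74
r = 0.01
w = -0.17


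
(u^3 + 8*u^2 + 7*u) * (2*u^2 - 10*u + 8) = 2*u^5 + 6*u^4 - 58*u^3 - 6*u^2 + 56*u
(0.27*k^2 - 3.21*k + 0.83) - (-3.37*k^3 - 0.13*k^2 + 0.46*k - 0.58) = 3.37*k^3 + 0.4*k^2 - 3.67*k + 1.41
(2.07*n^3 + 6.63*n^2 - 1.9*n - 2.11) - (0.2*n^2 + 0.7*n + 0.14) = 2.07*n^3 + 6.43*n^2 - 2.6*n - 2.25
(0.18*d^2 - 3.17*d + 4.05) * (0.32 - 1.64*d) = -0.2952*d^3 + 5.2564*d^2 - 7.6564*d + 1.296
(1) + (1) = 2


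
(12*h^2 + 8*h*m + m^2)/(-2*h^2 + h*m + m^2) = (-6*h - m)/(h - m)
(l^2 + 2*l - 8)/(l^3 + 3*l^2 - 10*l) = (l + 4)/(l*(l + 5))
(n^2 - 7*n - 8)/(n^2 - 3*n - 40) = (n + 1)/(n + 5)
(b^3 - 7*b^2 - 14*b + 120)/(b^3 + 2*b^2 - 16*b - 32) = (b^2 - 11*b + 30)/(b^2 - 2*b - 8)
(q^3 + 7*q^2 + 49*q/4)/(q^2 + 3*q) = (q^2 + 7*q + 49/4)/(q + 3)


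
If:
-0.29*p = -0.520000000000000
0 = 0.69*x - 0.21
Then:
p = 1.79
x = 0.30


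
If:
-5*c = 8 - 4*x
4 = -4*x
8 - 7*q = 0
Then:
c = -12/5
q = 8/7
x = -1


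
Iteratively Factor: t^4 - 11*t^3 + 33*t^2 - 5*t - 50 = (t - 5)*(t^3 - 6*t^2 + 3*t + 10) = (t - 5)*(t - 2)*(t^2 - 4*t - 5) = (t - 5)*(t - 2)*(t + 1)*(t - 5)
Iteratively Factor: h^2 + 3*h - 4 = (h + 4)*(h - 1)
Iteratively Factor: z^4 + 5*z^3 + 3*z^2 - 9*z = (z)*(z^3 + 5*z^2 + 3*z - 9) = z*(z + 3)*(z^2 + 2*z - 3) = z*(z - 1)*(z + 3)*(z + 3)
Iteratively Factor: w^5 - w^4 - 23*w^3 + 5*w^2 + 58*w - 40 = (w - 1)*(w^4 - 23*w^2 - 18*w + 40) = (w - 1)*(w + 4)*(w^3 - 4*w^2 - 7*w + 10) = (w - 5)*(w - 1)*(w + 4)*(w^2 + w - 2) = (w - 5)*(w - 1)^2*(w + 4)*(w + 2)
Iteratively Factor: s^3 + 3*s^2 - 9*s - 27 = (s + 3)*(s^2 - 9) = (s - 3)*(s + 3)*(s + 3)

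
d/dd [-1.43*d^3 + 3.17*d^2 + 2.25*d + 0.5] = -4.29*d^2 + 6.34*d + 2.25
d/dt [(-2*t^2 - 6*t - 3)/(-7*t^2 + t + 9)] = (-44*t^2 - 78*t - 51)/(49*t^4 - 14*t^3 - 125*t^2 + 18*t + 81)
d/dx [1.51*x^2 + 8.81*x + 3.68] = 3.02*x + 8.81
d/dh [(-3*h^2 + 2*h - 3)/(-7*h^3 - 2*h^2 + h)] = (-21*h^4 + 28*h^3 - 62*h^2 - 12*h + 3)/(h^2*(49*h^4 + 28*h^3 - 10*h^2 - 4*h + 1))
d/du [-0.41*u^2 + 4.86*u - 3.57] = 4.86 - 0.82*u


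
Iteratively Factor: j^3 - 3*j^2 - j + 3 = (j - 1)*(j^2 - 2*j - 3) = (j - 3)*(j - 1)*(j + 1)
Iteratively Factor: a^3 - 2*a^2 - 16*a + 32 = (a - 2)*(a^2 - 16) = (a - 4)*(a - 2)*(a + 4)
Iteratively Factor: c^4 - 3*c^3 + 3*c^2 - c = (c - 1)*(c^3 - 2*c^2 + c) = c*(c - 1)*(c^2 - 2*c + 1) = c*(c - 1)^2*(c - 1)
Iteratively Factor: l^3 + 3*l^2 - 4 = (l + 2)*(l^2 + l - 2) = (l + 2)^2*(l - 1)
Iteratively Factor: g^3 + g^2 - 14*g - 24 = (g + 3)*(g^2 - 2*g - 8) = (g + 2)*(g + 3)*(g - 4)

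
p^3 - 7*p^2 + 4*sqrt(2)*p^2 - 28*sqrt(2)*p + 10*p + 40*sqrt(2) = (p - 5)*(p - 2)*(p + 4*sqrt(2))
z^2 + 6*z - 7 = (z - 1)*(z + 7)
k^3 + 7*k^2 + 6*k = k*(k + 1)*(k + 6)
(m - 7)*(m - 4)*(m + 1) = m^3 - 10*m^2 + 17*m + 28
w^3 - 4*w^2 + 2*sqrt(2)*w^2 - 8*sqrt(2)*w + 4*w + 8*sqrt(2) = (w - 2)^2*(w + 2*sqrt(2))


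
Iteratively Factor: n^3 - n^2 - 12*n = (n)*(n^2 - n - 12) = n*(n - 4)*(n + 3)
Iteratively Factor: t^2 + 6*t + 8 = (t + 4)*(t + 2)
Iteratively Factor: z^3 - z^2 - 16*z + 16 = (z - 4)*(z^2 + 3*z - 4) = (z - 4)*(z - 1)*(z + 4)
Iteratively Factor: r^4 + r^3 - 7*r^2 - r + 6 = (r + 1)*(r^3 - 7*r + 6) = (r + 1)*(r + 3)*(r^2 - 3*r + 2) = (r - 2)*(r + 1)*(r + 3)*(r - 1)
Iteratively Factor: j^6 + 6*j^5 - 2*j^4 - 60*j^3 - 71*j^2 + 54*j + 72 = (j + 1)*(j^5 + 5*j^4 - 7*j^3 - 53*j^2 - 18*j + 72) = (j - 3)*(j + 1)*(j^4 + 8*j^3 + 17*j^2 - 2*j - 24) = (j - 3)*(j - 1)*(j + 1)*(j^3 + 9*j^2 + 26*j + 24) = (j - 3)*(j - 1)*(j + 1)*(j + 4)*(j^2 + 5*j + 6) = (j - 3)*(j - 1)*(j + 1)*(j + 3)*(j + 4)*(j + 2)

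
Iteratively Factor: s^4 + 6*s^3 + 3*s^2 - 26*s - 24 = (s + 1)*(s^3 + 5*s^2 - 2*s - 24) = (s + 1)*(s + 3)*(s^2 + 2*s - 8) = (s - 2)*(s + 1)*(s + 3)*(s + 4)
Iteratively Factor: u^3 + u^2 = (u + 1)*(u^2) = u*(u + 1)*(u)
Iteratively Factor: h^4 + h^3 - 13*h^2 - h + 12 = (h + 1)*(h^3 - 13*h + 12) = (h + 1)*(h + 4)*(h^2 - 4*h + 3) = (h - 3)*(h + 1)*(h + 4)*(h - 1)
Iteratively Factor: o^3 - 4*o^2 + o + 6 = (o + 1)*(o^2 - 5*o + 6) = (o - 2)*(o + 1)*(o - 3)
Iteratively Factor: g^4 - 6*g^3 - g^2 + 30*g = (g + 2)*(g^3 - 8*g^2 + 15*g) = (g - 3)*(g + 2)*(g^2 - 5*g) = (g - 5)*(g - 3)*(g + 2)*(g)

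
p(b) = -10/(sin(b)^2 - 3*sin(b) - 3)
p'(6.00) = -7.87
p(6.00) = 4.80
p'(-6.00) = -1.66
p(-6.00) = 2.66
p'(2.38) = 0.56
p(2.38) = 2.18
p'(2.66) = 1.05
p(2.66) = 2.40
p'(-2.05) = 108.96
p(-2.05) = -22.25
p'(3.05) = 2.63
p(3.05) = 3.06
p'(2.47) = 0.68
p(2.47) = 2.23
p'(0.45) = -1.13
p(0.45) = 2.43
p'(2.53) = 0.79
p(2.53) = 2.28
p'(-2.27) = 2088.31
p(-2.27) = 84.63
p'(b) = -10*(-2*sin(b)*cos(b) + 3*cos(b))/(sin(b)^2 - 3*sin(b) - 3)^2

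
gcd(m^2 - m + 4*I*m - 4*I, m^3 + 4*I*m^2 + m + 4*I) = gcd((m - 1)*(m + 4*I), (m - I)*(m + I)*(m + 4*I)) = m + 4*I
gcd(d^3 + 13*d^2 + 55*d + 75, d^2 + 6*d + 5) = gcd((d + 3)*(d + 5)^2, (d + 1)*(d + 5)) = d + 5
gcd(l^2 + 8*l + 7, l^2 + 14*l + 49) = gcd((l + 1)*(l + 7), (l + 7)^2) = l + 7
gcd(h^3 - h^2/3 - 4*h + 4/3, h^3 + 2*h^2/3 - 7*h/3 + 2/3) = h^2 + 5*h/3 - 2/3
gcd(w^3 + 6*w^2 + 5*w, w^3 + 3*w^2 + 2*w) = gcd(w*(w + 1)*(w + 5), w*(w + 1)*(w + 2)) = w^2 + w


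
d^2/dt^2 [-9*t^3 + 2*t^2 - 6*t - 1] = 4 - 54*t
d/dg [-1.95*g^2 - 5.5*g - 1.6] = -3.9*g - 5.5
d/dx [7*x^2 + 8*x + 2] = 14*x + 8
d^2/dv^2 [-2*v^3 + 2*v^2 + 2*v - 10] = 4 - 12*v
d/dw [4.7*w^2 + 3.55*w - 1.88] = 9.4*w + 3.55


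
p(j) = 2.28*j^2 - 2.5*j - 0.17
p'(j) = 4.56*j - 2.5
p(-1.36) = 7.45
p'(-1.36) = -8.70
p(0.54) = -0.86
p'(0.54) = -0.04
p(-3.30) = 32.91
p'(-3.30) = -17.55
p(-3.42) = 35.05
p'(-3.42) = -18.10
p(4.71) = 38.63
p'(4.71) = 18.98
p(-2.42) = 19.23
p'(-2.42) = -13.54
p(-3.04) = 28.50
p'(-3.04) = -16.36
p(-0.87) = 3.73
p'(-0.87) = -6.47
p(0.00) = -0.17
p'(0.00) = -2.50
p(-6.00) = 96.91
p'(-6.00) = -29.86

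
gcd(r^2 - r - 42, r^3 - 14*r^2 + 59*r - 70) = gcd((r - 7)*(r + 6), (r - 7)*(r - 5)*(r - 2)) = r - 7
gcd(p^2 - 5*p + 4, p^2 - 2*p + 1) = p - 1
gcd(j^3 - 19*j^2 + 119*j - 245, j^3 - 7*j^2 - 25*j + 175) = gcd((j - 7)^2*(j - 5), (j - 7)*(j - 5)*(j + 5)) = j^2 - 12*j + 35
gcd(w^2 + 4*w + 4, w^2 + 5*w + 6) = w + 2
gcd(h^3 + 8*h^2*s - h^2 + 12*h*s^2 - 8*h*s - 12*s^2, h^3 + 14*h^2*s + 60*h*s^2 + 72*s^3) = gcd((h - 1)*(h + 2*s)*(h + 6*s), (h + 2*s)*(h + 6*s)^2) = h^2 + 8*h*s + 12*s^2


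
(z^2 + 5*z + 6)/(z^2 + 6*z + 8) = (z + 3)/(z + 4)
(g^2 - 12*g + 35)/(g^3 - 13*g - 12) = (-g^2 + 12*g - 35)/(-g^3 + 13*g + 12)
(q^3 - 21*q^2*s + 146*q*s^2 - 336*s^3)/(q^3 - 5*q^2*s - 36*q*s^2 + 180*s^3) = (q^2 - 15*q*s + 56*s^2)/(q^2 + q*s - 30*s^2)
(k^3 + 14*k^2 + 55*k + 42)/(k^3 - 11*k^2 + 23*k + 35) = (k^2 + 13*k + 42)/(k^2 - 12*k + 35)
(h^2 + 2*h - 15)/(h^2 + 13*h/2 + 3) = 2*(h^2 + 2*h - 15)/(2*h^2 + 13*h + 6)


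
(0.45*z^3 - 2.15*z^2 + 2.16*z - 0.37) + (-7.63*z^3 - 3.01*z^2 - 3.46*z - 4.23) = -7.18*z^3 - 5.16*z^2 - 1.3*z - 4.6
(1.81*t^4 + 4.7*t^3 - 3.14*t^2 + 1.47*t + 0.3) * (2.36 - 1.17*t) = -2.1177*t^5 - 1.2274*t^4 + 14.7658*t^3 - 9.1303*t^2 + 3.1182*t + 0.708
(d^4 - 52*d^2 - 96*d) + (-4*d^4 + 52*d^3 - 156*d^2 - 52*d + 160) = -3*d^4 + 52*d^3 - 208*d^2 - 148*d + 160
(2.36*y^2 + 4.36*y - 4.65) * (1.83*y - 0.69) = 4.3188*y^3 + 6.3504*y^2 - 11.5179*y + 3.2085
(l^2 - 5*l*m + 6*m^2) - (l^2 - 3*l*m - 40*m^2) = -2*l*m + 46*m^2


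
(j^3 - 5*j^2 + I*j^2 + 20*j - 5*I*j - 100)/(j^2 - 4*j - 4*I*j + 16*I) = (j^2 + 5*j*(-1 + I) - 25*I)/(j - 4)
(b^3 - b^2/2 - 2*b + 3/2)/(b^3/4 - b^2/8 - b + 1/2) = 4*(2*b^3 - b^2 - 4*b + 3)/(2*b^3 - b^2 - 8*b + 4)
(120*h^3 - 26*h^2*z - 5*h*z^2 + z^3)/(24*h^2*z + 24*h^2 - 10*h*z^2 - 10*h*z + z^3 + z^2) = (5*h + z)/(z + 1)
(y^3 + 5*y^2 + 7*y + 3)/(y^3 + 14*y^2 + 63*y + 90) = (y^2 + 2*y + 1)/(y^2 + 11*y + 30)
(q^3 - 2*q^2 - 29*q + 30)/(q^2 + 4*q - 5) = q - 6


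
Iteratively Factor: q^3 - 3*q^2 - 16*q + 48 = (q - 3)*(q^2 - 16) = (q - 4)*(q - 3)*(q + 4)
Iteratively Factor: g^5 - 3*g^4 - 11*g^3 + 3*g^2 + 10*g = (g + 1)*(g^4 - 4*g^3 - 7*g^2 + 10*g) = g*(g + 1)*(g^3 - 4*g^2 - 7*g + 10) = g*(g - 1)*(g + 1)*(g^2 - 3*g - 10) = g*(g - 5)*(g - 1)*(g + 1)*(g + 2)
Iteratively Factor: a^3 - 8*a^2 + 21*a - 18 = (a - 3)*(a^2 - 5*a + 6) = (a - 3)*(a - 2)*(a - 3)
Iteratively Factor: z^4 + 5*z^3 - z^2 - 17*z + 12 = (z + 4)*(z^3 + z^2 - 5*z + 3) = (z + 3)*(z + 4)*(z^2 - 2*z + 1) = (z - 1)*(z + 3)*(z + 4)*(z - 1)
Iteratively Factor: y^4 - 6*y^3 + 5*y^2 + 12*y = (y - 3)*(y^3 - 3*y^2 - 4*y) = (y - 3)*(y + 1)*(y^2 - 4*y) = y*(y - 3)*(y + 1)*(y - 4)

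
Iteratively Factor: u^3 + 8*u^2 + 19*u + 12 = (u + 4)*(u^2 + 4*u + 3) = (u + 3)*(u + 4)*(u + 1)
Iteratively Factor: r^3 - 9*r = (r)*(r^2 - 9) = r*(r - 3)*(r + 3)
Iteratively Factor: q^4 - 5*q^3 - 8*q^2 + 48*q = (q)*(q^3 - 5*q^2 - 8*q + 48) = q*(q - 4)*(q^2 - q - 12) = q*(q - 4)^2*(q + 3)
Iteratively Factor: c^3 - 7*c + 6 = (c - 2)*(c^2 + 2*c - 3) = (c - 2)*(c + 3)*(c - 1)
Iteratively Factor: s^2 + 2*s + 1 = (s + 1)*(s + 1)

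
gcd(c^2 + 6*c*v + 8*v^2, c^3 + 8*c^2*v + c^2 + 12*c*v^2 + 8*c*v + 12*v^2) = c + 2*v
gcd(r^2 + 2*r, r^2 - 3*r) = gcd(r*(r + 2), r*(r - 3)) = r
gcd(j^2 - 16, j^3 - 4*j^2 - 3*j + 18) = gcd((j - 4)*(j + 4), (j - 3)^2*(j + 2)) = 1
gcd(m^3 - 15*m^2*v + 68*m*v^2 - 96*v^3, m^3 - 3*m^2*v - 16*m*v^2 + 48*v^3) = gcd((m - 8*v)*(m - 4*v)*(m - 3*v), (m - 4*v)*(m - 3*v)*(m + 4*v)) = m^2 - 7*m*v + 12*v^2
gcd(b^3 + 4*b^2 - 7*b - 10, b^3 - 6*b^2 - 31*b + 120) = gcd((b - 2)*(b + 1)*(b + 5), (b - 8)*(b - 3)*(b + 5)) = b + 5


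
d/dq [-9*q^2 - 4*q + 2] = -18*q - 4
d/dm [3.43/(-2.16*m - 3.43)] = 7.4088/(2.16*m + 3.43)^2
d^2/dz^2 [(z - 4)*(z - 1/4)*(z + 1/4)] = 6*z - 8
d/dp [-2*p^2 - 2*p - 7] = -4*p - 2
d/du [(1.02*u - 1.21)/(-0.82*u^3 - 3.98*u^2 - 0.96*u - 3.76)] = (1.6728*u^3 + 1.083*u^2 - 9.6316*u - 4.9968)/(0.6724*u^6 + 6.5272*u^5 + 17.4148*u^4 + 13.808*u^3 + 30.8512*u^2 + 7.2192*u + 14.1376)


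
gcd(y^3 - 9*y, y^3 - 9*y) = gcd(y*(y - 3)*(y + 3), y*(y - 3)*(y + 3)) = y^3 - 9*y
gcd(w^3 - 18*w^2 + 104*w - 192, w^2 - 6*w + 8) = w - 4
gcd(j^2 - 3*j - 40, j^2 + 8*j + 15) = j + 5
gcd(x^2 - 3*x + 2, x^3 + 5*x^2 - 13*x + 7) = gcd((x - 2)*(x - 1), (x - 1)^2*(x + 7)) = x - 1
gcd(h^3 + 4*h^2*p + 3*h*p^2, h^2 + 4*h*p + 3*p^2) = h^2 + 4*h*p + 3*p^2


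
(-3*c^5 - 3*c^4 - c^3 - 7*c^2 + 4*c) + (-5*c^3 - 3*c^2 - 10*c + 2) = -3*c^5 - 3*c^4 - 6*c^3 - 10*c^2 - 6*c + 2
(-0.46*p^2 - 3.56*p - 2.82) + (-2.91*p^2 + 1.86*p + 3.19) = -3.37*p^2 - 1.7*p + 0.37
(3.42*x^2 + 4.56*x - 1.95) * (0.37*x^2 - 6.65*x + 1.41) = 1.2654*x^4 - 21.0558*x^3 - 26.2233*x^2 + 19.3971*x - 2.7495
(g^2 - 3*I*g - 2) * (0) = 0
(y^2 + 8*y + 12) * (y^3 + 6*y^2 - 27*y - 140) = y^5 + 14*y^4 + 33*y^3 - 284*y^2 - 1444*y - 1680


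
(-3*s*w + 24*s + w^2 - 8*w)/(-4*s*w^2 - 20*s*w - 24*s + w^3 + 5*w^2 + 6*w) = (3*s*w - 24*s - w^2 + 8*w)/(4*s*w^2 + 20*s*w + 24*s - w^3 - 5*w^2 - 6*w)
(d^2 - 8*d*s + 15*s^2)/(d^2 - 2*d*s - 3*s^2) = (d - 5*s)/(d + s)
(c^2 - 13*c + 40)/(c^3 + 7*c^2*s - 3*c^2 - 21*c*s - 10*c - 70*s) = (c - 8)/(c^2 + 7*c*s + 2*c + 14*s)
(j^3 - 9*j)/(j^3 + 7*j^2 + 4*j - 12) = j*(j^2 - 9)/(j^3 + 7*j^2 + 4*j - 12)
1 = 1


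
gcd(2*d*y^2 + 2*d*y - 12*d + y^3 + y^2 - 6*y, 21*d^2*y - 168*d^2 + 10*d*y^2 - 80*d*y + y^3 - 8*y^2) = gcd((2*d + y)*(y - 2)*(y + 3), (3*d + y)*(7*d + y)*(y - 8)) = 1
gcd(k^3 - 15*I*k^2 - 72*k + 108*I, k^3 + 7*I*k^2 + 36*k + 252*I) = k - 6*I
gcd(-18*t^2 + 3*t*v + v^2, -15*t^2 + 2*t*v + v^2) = 3*t - v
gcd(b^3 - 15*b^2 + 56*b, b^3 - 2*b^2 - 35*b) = b^2 - 7*b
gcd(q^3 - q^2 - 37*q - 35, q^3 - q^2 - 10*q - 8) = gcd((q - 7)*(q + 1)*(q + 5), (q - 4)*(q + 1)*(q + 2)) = q + 1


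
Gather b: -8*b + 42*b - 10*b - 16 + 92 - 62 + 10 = 24*b + 24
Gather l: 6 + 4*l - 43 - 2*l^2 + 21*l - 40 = -2*l^2 + 25*l - 77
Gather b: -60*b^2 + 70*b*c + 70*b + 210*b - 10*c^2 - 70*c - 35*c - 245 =-60*b^2 + b*(70*c + 280) - 10*c^2 - 105*c - 245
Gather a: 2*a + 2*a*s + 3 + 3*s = a*(2*s + 2) + 3*s + 3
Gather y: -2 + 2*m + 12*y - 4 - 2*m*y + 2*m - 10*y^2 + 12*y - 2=4*m - 10*y^2 + y*(24 - 2*m) - 8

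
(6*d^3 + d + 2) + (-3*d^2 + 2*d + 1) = 6*d^3 - 3*d^2 + 3*d + 3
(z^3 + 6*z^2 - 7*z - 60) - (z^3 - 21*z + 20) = 6*z^2 + 14*z - 80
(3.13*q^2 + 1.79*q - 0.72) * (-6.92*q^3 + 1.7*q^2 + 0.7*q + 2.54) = -21.6596*q^5 - 7.0658*q^4 + 10.2164*q^3 + 7.9792*q^2 + 4.0426*q - 1.8288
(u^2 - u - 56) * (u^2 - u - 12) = u^4 - 2*u^3 - 67*u^2 + 68*u + 672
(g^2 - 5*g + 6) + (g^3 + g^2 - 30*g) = g^3 + 2*g^2 - 35*g + 6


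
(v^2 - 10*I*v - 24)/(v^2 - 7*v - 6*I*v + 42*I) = (v - 4*I)/(v - 7)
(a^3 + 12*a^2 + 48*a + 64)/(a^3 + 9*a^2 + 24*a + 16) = (a + 4)/(a + 1)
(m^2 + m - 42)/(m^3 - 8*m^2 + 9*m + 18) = (m + 7)/(m^2 - 2*m - 3)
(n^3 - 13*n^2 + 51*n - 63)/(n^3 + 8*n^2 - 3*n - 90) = (n^2 - 10*n + 21)/(n^2 + 11*n + 30)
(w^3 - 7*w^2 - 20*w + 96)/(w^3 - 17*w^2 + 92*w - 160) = (w^2 + w - 12)/(w^2 - 9*w + 20)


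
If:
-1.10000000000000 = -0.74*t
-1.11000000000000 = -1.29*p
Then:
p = 0.86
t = 1.49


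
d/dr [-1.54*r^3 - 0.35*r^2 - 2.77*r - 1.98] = -4.62*r^2 - 0.7*r - 2.77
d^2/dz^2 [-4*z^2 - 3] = -8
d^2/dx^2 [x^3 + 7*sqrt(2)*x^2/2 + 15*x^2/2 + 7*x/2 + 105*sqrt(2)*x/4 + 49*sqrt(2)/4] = 6*x + 7*sqrt(2) + 15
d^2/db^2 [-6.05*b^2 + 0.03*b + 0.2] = -12.1000000000000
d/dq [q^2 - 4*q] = 2*q - 4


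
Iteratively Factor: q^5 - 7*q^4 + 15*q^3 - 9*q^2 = (q)*(q^4 - 7*q^3 + 15*q^2 - 9*q) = q^2*(q^3 - 7*q^2 + 15*q - 9) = q^2*(q - 3)*(q^2 - 4*q + 3) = q^2*(q - 3)*(q - 1)*(q - 3)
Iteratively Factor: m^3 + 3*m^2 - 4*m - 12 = (m + 3)*(m^2 - 4) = (m + 2)*(m + 3)*(m - 2)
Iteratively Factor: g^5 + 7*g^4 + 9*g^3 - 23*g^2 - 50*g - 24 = (g + 1)*(g^4 + 6*g^3 + 3*g^2 - 26*g - 24) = (g - 2)*(g + 1)*(g^3 + 8*g^2 + 19*g + 12) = (g - 2)*(g + 1)^2*(g^2 + 7*g + 12) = (g - 2)*(g + 1)^2*(g + 3)*(g + 4)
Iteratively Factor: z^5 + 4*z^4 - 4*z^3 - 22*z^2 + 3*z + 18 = (z + 3)*(z^4 + z^3 - 7*z^2 - z + 6) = (z - 2)*(z + 3)*(z^3 + 3*z^2 - z - 3) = (z - 2)*(z - 1)*(z + 3)*(z^2 + 4*z + 3) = (z - 2)*(z - 1)*(z + 3)^2*(z + 1)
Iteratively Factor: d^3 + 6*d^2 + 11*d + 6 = (d + 2)*(d^2 + 4*d + 3) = (d + 1)*(d + 2)*(d + 3)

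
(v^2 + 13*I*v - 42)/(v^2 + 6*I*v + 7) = (v + 6*I)/(v - I)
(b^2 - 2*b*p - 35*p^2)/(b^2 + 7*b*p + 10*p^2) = (b - 7*p)/(b + 2*p)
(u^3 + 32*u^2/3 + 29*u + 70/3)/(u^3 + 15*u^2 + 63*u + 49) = (3*u^2 + 11*u + 10)/(3*(u^2 + 8*u + 7))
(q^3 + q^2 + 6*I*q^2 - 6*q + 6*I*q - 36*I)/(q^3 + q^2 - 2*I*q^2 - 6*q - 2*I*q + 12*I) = (q + 6*I)/(q - 2*I)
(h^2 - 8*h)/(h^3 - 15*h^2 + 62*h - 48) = h/(h^2 - 7*h + 6)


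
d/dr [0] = 0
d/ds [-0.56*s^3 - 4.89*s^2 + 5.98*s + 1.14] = -1.68*s^2 - 9.78*s + 5.98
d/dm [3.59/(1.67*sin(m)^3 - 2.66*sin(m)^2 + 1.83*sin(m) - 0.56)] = (-17.9859*sin(m)^2 + 19.0988*sin(m) - 6.5697)*cos(m)/(1.67*sin(m)^3 - 2.66*sin(m)^2 + 1.83*sin(m) - 0.56)^2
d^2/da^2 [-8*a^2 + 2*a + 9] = -16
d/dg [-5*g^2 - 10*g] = -10*g - 10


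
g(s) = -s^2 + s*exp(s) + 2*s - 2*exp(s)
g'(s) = s*exp(s) - 2*s - exp(s) + 2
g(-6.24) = -51.43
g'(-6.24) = 14.47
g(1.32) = -1.65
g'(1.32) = 0.56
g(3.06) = 19.36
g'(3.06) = 39.81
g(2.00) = 0.00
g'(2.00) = 5.39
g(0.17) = -1.86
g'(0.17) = 0.68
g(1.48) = -1.51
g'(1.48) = 1.15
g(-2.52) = -11.75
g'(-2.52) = 6.76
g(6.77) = 4123.86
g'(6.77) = 5015.93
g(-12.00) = -168.00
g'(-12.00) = 26.00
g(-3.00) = -15.25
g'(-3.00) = 7.80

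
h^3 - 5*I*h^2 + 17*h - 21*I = (h - 7*I)*(h - I)*(h + 3*I)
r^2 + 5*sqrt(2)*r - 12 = (r - sqrt(2))*(r + 6*sqrt(2))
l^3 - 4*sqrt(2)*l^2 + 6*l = l*(l - 3*sqrt(2))*(l - sqrt(2))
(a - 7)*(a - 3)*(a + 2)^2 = a^4 - 6*a^3 - 15*a^2 + 44*a + 84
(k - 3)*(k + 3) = k^2 - 9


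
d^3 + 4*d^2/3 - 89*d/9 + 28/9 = (d - 7/3)*(d - 1/3)*(d + 4)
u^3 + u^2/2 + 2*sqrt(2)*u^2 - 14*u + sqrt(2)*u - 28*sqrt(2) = (u - 7/2)*(u + 4)*(u + 2*sqrt(2))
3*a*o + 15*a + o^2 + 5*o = (3*a + o)*(o + 5)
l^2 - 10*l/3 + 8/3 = (l - 2)*(l - 4/3)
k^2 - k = k*(k - 1)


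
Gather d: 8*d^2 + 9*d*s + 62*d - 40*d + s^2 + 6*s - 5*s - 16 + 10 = 8*d^2 + d*(9*s + 22) + s^2 + s - 6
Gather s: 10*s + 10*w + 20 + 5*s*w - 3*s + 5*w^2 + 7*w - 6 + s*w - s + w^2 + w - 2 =s*(6*w + 6) + 6*w^2 + 18*w + 12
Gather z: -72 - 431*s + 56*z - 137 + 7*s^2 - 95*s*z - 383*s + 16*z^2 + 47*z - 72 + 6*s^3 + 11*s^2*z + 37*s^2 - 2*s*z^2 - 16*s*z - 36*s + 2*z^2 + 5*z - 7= 6*s^3 + 44*s^2 - 850*s + z^2*(18 - 2*s) + z*(11*s^2 - 111*s + 108) - 288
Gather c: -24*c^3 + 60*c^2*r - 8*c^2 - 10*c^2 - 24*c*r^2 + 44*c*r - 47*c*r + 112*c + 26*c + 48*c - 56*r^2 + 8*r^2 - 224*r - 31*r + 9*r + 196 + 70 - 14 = -24*c^3 + c^2*(60*r - 18) + c*(-24*r^2 - 3*r + 186) - 48*r^2 - 246*r + 252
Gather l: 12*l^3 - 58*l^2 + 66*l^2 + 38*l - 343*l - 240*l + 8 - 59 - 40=12*l^3 + 8*l^2 - 545*l - 91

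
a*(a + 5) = a^2 + 5*a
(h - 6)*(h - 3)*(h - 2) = h^3 - 11*h^2 + 36*h - 36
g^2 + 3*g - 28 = (g - 4)*(g + 7)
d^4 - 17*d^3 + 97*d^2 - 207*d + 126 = (d - 7)*(d - 6)*(d - 3)*(d - 1)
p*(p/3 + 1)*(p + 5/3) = p^3/3 + 14*p^2/9 + 5*p/3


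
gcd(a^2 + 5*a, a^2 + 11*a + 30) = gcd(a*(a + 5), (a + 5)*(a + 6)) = a + 5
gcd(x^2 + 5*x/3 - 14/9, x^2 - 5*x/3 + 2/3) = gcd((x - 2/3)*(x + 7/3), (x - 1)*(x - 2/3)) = x - 2/3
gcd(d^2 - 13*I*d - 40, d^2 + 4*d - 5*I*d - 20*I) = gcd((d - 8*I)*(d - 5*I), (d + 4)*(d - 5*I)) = d - 5*I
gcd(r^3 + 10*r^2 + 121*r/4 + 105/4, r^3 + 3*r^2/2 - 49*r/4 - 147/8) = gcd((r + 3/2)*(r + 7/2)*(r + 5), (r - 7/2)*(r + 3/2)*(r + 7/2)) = r^2 + 5*r + 21/4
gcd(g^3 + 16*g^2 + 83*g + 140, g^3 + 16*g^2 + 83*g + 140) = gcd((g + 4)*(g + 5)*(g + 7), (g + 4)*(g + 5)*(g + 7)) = g^3 + 16*g^2 + 83*g + 140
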